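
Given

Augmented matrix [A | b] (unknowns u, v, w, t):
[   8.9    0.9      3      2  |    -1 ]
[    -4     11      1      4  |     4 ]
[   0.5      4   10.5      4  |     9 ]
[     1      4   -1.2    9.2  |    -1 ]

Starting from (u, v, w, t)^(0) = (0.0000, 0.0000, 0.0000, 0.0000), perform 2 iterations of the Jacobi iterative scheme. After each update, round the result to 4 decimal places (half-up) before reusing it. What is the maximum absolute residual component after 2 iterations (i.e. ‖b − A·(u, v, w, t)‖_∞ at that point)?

0.9770

Iteration 1:
  u = (-1 - (0.9)·0.0000 - (3)·0.0000 - (2)·0.0000) / (8.9) = -0.1124
  v = (4 - (-4)·0.0000 - (1)·0.0000 - (4)·0.0000) / (11) = 0.3636
  w = (9 - (0.5)·0.0000 - (4)·0.0000 - (4)·0.0000) / (10.5) = 0.8571
  t = (-1 - (1)·0.0000 - (4)·0.0000 - (-1.2)·0.0000) / (9.2) = -0.1087
Iteration 2:
  u = (-1 - (0.9)·0.3636 - (3)·0.8571 - (2)·-0.1087) / (8.9) = -0.4136
  v = (4 - (-4)·-0.1124 - (1)·0.8571 - (4)·-0.1087) / (11) = 0.2844
  w = (9 - (0.5)·-0.1124 - (4)·0.3636 - (4)·-0.1087) / (10.5) = 0.7654
  t = (-1 - (1)·-0.1124 - (4)·0.3636 - (-1.2)·0.8571) / (9.2) = -0.1428
Residual b − A·x = (0.4145, -0.9770, 0.6037, 0.5082); ∞-norm = 0.9770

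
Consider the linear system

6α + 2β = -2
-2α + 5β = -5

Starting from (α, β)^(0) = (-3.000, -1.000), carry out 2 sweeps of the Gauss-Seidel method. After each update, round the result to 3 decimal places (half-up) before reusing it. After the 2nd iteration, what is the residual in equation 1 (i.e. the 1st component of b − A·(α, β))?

Iteration 1:
  α = (-2 - (2)·-1.000) / (6) = 0.000
  β = (-5 - (-2)·0.000) / (5) = -1.000
Iteration 2:
  α = (-2 - (2)·-1.000) / (6) = 0.000
  β = (-5 - (-2)·0.000) / (5) = -1.000
Residual b − A·x = (0.000, 0.000)

0.000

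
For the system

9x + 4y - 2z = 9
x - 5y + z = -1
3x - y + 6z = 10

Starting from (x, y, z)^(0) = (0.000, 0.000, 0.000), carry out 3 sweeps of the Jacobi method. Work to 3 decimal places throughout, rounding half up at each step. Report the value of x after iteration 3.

0.941

Iteration 1:
  x = (9 - (4)·0.000 - (-2)·0.000) / (9) = 1.000
  y = (-1 - (1)·0.000 - (1)·0.000) / (-5) = 0.200
  z = (10 - (3)·0.000 - (-1)·0.000) / (6) = 1.667
Iteration 2:
  x = (9 - (4)·0.200 - (-2)·1.667) / (9) = 1.282
  y = (-1 - (1)·1.000 - (1)·1.667) / (-5) = 0.733
  z = (10 - (3)·1.000 - (-1)·0.200) / (6) = 1.200
Iteration 3:
  x = (9 - (4)·0.733 - (-2)·1.200) / (9) = 0.941
  y = (-1 - (1)·1.282 - (1)·1.200) / (-5) = 0.696
  z = (10 - (3)·1.282 - (-1)·0.733) / (6) = 1.148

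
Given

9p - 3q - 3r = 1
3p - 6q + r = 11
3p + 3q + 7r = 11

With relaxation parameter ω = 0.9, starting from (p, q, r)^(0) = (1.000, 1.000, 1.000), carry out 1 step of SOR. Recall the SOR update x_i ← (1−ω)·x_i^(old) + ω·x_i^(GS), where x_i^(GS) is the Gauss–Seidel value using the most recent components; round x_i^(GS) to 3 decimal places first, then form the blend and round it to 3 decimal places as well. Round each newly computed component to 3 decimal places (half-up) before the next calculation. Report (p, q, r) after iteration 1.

(0.800, -1.040, 1.607)

Iteration 1:
  p: GS value = (1 - (-3)·1.000 - (-3)·1.000) / (9) = 0.778;  p ← (1−ω)·1.000 + ω·0.778 = 0.800
  q: GS value = (11 - (3)·0.800 - (1)·1.000) / (-6) = -1.267;  q ← (1−ω)·1.000 + ω·-1.267 = -1.040
  r: GS value = (11 - (3)·0.800 - (3)·-1.040) / (7) = 1.674;  r ← (1−ω)·1.000 + ω·1.674 = 1.607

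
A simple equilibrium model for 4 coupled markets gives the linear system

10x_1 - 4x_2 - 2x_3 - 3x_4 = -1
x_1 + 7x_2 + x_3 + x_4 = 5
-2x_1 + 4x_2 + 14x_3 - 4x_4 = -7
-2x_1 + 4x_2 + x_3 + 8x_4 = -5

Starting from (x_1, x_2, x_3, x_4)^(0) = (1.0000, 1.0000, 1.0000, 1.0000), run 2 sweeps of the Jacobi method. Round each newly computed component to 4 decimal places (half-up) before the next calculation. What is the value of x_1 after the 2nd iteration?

-0.3571

Iteration 1:
  x_1 = (-1 - (-4)·1.0000 - (-2)·1.0000 - (-3)·1.0000) / (10) = 0.8000
  x_2 = (5 - (1)·1.0000 - (1)·1.0000 - (1)·1.0000) / (7) = 0.2857
  x_3 = (-7 - (-2)·1.0000 - (4)·1.0000 - (-4)·1.0000) / (14) = -0.3571
  x_4 = (-5 - (-2)·1.0000 - (4)·1.0000 - (1)·1.0000) / (8) = -1.0000
Iteration 2:
  x_1 = (-1 - (-4)·0.2857 - (-2)·-0.3571 - (-3)·-1.0000) / (10) = -0.3571
  x_2 = (5 - (1)·0.8000 - (1)·-0.3571 - (1)·-1.0000) / (7) = 0.7939
  x_3 = (-7 - (-2)·0.8000 - (4)·0.2857 - (-4)·-1.0000) / (14) = -0.7531
  x_4 = (-5 - (-2)·0.8000 - (4)·0.2857 - (1)·-0.3571) / (8) = -0.5232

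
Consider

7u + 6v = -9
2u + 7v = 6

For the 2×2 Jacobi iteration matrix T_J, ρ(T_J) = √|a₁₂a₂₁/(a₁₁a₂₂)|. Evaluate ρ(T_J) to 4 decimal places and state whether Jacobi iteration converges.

a₁₂a₂₁/(a₁₁a₂₂) = (6)·(2) / ((7)·(7)) = 0.244898
ρ = √|0.244898| = √0.244898 = 0.4949
ρ < 1, so Jacobi converges

0.4949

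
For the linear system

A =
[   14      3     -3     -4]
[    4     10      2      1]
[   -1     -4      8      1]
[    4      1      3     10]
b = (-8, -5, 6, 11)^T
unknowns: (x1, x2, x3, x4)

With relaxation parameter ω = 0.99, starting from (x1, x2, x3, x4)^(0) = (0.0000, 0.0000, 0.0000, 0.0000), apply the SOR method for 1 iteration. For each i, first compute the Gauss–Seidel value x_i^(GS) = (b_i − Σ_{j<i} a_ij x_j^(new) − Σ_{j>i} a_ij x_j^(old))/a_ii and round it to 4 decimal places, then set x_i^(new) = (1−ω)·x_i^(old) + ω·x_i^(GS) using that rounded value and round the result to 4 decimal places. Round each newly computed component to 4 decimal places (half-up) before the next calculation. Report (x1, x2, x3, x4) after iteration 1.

Iteration 1:
  x1: GS value = (-8 - (3)·0.0000 - (-3)·0.0000 - (-4)·0.0000) / (14) = -0.5714;  x1 ← (1−ω)·0.0000 + ω·-0.5714 = -0.5657
  x2: GS value = (-5 - (4)·-0.5657 - (2)·0.0000 - (1)·0.0000) / (10) = -0.2737;  x2 ← (1−ω)·0.0000 + ω·-0.2737 = -0.2710
  x3: GS value = (6 - (-1)·-0.5657 - (-4)·-0.2710 - (1)·0.0000) / (8) = 0.5438;  x3 ← (1−ω)·0.0000 + ω·0.5438 = 0.5384
  x4: GS value = (11 - (4)·-0.5657 - (1)·-0.2710 - (3)·0.5384) / (10) = 1.1919;  x4 ← (1−ω)·0.0000 + ω·1.1919 = 1.1800

(-0.5657, -0.2710, 0.5384, 1.1800)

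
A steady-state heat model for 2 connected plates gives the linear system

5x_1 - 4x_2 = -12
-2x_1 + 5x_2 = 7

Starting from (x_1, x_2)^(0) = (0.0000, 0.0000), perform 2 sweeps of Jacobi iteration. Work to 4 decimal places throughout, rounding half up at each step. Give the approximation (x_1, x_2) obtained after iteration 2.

Iteration 1:
  x_1 = (-12 - (-4)·0.0000) / (5) = -2.4000
  x_2 = (7 - (-2)·0.0000) / (5) = 1.4000
Iteration 2:
  x_1 = (-12 - (-4)·1.4000) / (5) = -1.2800
  x_2 = (7 - (-2)·-2.4000) / (5) = 0.4400

(-1.2800, 0.4400)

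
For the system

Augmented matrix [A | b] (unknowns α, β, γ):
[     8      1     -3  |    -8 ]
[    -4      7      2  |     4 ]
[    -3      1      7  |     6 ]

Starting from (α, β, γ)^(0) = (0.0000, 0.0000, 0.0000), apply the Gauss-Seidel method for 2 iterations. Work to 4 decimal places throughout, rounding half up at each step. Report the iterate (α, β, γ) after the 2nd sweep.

Iteration 1:
  α = (-8 - (1)·0.0000 - (-3)·0.0000) / (8) = -1.0000
  β = (4 - (-4)·-1.0000 - (2)·0.0000) / (7) = 0.0000
  γ = (6 - (-3)·-1.0000 - (1)·0.0000) / (7) = 0.4286
Iteration 2:
  α = (-8 - (1)·0.0000 - (-3)·0.4286) / (8) = -0.8393
  β = (4 - (-4)·-0.8393 - (2)·0.4286) / (7) = -0.0306
  γ = (6 - (-3)·-0.8393 - (1)·-0.0306) / (7) = 0.5018

(-0.8393, -0.0306, 0.5018)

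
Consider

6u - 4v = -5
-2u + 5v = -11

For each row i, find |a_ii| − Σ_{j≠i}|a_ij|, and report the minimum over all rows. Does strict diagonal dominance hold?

row 1: |6| − (4) = 2
row 2: |5| − (2) = 3
minimum over rows = 2 → strictly diagonally dominant (convergence guaranteed)

2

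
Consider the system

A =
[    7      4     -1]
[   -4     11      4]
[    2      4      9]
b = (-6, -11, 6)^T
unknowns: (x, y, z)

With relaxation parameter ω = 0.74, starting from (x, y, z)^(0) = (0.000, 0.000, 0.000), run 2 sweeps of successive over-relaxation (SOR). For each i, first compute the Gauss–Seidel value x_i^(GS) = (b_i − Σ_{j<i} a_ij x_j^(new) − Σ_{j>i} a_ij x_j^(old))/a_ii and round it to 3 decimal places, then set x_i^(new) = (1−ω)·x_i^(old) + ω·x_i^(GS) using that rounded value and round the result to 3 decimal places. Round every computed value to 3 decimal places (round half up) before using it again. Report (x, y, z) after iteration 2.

(-0.319, -1.304, 1.208)

Iteration 1:
  x: GS value = (-6 - (4)·0.000 - (-1)·0.000) / (7) = -0.857;  x ← (1−ω)·0.000 + ω·-0.857 = -0.634
  y: GS value = (-11 - (-4)·-0.634 - (4)·0.000) / (11) = -1.231;  y ← (1−ω)·0.000 + ω·-1.231 = -0.911
  z: GS value = (6 - (2)·-0.634 - (4)·-0.911) / (9) = 1.212;  z ← (1−ω)·0.000 + ω·1.212 = 0.897
Iteration 2:
  x: GS value = (-6 - (4)·-0.911 - (-1)·0.897) / (7) = -0.208;  x ← (1−ω)·-0.634 + ω·-0.208 = -0.319
  y: GS value = (-11 - (-4)·-0.319 - (4)·0.897) / (11) = -1.442;  y ← (1−ω)·-0.911 + ω·-1.442 = -1.304
  z: GS value = (6 - (2)·-0.319 - (4)·-1.304) / (9) = 1.317;  z ← (1−ω)·0.897 + ω·1.317 = 1.208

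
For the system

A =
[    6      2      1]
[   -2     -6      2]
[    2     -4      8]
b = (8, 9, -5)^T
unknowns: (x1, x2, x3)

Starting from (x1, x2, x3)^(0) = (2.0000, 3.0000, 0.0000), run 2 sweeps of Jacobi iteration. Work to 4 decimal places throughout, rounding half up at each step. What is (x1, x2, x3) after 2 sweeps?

(1.9931, -1.4861, -1.7917)

Iteration 1:
  x1 = (8 - (2)·3.0000 - (1)·0.0000) / (6) = 0.3333
  x2 = (9 - (-2)·2.0000 - (2)·0.0000) / (-6) = -2.1667
  x3 = (-5 - (2)·2.0000 - (-4)·3.0000) / (8) = 0.3750
Iteration 2:
  x1 = (8 - (2)·-2.1667 - (1)·0.3750) / (6) = 1.9931
  x2 = (9 - (-2)·0.3333 - (2)·0.3750) / (-6) = -1.4861
  x3 = (-5 - (2)·0.3333 - (-4)·-2.1667) / (8) = -1.7917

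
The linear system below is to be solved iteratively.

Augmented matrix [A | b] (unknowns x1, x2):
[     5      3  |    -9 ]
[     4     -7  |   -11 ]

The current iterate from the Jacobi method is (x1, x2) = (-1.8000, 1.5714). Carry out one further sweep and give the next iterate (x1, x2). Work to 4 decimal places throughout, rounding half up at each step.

One sweep:
  x1 = (-9 - (3)·1.5714) / (5) = -2.7428
  x2 = (-11 - (4)·-1.8000) / (-7) = 0.5429

(-2.7428, 0.5429)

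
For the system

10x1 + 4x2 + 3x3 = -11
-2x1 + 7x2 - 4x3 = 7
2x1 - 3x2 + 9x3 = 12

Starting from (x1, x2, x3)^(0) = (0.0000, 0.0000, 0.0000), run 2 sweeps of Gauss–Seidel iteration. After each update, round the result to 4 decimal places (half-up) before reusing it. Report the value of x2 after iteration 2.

1.4847

Iteration 1:
  x1 = (-11 - (4)·0.0000 - (3)·0.0000) / (10) = -1.1000
  x2 = (7 - (-2)·-1.1000 - (-4)·0.0000) / (7) = 0.6857
  x3 = (12 - (2)·-1.1000 - (-3)·0.6857) / (9) = 1.8063
Iteration 2:
  x1 = (-11 - (4)·0.6857 - (3)·1.8063) / (10) = -1.9162
  x2 = (7 - (-2)·-1.9162 - (-4)·1.8063) / (7) = 1.4847
  x3 = (12 - (2)·-1.9162 - (-3)·1.4847) / (9) = 2.2541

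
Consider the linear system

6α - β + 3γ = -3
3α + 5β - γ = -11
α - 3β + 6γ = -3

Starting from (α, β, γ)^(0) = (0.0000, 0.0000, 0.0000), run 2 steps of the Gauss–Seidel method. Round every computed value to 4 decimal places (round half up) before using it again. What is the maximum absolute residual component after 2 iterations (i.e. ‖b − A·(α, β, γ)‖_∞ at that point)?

0.4299

Iteration 1:
  α = (-3 - (-1)·0.0000 - (3)·0.0000) / (6) = -0.5000
  β = (-11 - (3)·-0.5000 - (-1)·0.0000) / (5) = -1.9000
  γ = (-3 - (1)·-0.5000 - (-3)·-1.9000) / (6) = -1.3667
Iteration 2:
  α = (-3 - (-1)·-1.9000 - (3)·-1.3667) / (6) = -0.1333
  β = (-11 - (3)·-0.1333 - (-1)·-1.3667) / (5) = -2.3934
  γ = (-3 - (1)·-0.1333 - (-3)·-2.3934) / (6) = -1.6745
Residual b − A·x = (0.4299, -0.3076, 0.0001); ∞-norm = 0.4299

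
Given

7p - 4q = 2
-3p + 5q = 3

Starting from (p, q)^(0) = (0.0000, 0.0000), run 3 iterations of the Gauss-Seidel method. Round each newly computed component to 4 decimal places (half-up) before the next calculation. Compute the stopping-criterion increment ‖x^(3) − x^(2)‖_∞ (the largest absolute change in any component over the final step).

Iteration 1:
  p = (2 - (-4)·0.0000) / (7) = 0.2857
  q = (3 - (-3)·0.2857) / (5) = 0.7714
Iteration 2:
  p = (2 - (-4)·0.7714) / (7) = 0.7265
  q = (3 - (-3)·0.7265) / (5) = 1.0359
Iteration 3:
  p = (2 - (-4)·1.0359) / (7) = 0.8777
  q = (3 - (-3)·0.8777) / (5) = 1.1266
Change: (0.1512, 0.0907) → max |·| = 0.1512

0.1512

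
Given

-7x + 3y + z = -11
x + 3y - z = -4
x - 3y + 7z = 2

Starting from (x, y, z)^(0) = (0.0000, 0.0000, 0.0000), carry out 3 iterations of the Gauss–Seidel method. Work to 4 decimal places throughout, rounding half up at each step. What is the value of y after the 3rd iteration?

-1.7661

Iteration 1:
  x = (-11 - (3)·0.0000 - (1)·0.0000) / (-7) = 1.5714
  y = (-4 - (1)·1.5714 - (-1)·0.0000) / (3) = -1.8571
  z = (2 - (1)·1.5714 - (-3)·-1.8571) / (7) = -0.7347
Iteration 2:
  x = (-11 - (3)·-1.8571 - (1)·-0.7347) / (-7) = 0.6706
  y = (-4 - (1)·0.6706 - (-1)·-0.7347) / (3) = -1.8018
  z = (2 - (1)·0.6706 - (-3)·-1.8018) / (7) = -0.5823
Iteration 3:
  x = (-11 - (3)·-1.8018 - (1)·-0.5823) / (-7) = 0.7160
  y = (-4 - (1)·0.7160 - (-1)·-0.5823) / (3) = -1.7661
  z = (2 - (1)·0.7160 - (-3)·-1.7661) / (7) = -0.5735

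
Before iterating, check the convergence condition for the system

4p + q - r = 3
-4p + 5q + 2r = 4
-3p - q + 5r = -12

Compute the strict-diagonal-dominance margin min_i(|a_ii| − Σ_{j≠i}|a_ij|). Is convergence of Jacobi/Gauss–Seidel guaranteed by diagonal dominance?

-1

row 1: |4| − (1+1) = 2
row 2: |5| − (4+2) = -1
row 3: |5| − (3+1) = 1
minimum over rows = -1 → not strictly diagonally dominant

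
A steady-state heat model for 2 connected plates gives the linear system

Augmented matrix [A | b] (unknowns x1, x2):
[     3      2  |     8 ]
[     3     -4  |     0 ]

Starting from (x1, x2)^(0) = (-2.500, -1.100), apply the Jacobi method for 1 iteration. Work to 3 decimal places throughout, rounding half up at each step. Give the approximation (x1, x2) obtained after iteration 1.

Iteration 1:
  x1 = (8 - (2)·-1.100) / (3) = 3.400
  x2 = (0 - (3)·-2.500) / (-4) = -1.875

(3.400, -1.875)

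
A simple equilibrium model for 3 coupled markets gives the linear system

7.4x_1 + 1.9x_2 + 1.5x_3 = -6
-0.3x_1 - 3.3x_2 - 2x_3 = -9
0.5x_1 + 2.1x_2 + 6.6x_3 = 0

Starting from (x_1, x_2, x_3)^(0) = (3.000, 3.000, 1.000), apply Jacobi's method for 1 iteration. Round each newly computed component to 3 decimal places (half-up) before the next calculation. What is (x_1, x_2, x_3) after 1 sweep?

(-1.784, 1.848, -1.182)

Iteration 1:
  x_1 = (-6 - (1.9)·3.000 - (1.5)·1.000) / (7.4) = -1.784
  x_2 = (-9 - (-0.3)·3.000 - (-2)·1.000) / (-3.3) = 1.848
  x_3 = (0 - (0.5)·3.000 - (2.1)·3.000) / (6.6) = -1.182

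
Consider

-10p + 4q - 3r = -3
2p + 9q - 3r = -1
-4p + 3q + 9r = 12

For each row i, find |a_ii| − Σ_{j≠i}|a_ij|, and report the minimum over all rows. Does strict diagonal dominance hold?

2

row 1: |-10| − (4+3) = 3
row 2: |9| − (2+3) = 4
row 3: |9| − (4+3) = 2
minimum over rows = 2 → strictly diagonally dominant (convergence guaranteed)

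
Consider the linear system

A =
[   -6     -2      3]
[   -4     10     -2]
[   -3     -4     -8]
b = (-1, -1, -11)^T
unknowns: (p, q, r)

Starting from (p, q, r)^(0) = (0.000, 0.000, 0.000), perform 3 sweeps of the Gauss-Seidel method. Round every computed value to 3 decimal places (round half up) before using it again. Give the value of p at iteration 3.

Iteration 1:
  p = (-1 - (-2)·0.000 - (3)·0.000) / (-6) = 0.167
  q = (-1 - (-4)·0.167 - (-2)·0.000) / (10) = -0.033
  r = (-11 - (-3)·0.167 - (-4)·-0.033) / (-8) = 1.329
Iteration 2:
  p = (-1 - (-2)·-0.033 - (3)·1.329) / (-6) = 0.842
  q = (-1 - (-4)·0.842 - (-2)·1.329) / (10) = 0.503
  r = (-11 - (-3)·0.842 - (-4)·0.503) / (-8) = 0.808
Iteration 3:
  p = (-1 - (-2)·0.503 - (3)·0.808) / (-6) = 0.403
  q = (-1 - (-4)·0.403 - (-2)·0.808) / (10) = 0.223
  r = (-11 - (-3)·0.403 - (-4)·0.223) / (-8) = 1.112

0.403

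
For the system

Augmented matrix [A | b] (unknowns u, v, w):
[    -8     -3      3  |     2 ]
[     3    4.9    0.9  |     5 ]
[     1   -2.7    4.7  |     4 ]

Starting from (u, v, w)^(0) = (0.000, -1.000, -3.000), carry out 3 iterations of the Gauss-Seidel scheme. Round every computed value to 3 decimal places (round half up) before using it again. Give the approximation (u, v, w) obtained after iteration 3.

Iteration 1:
  u = (2 - (-3)·-1.000 - (3)·-3.000) / (-8) = -1.000
  v = (5 - (3)·-1.000 - (0.9)·-3.000) / (4.9) = 2.184
  w = (4 - (1)·-1.000 - (-2.7)·2.184) / (4.7) = 2.318
Iteration 2:
  u = (2 - (-3)·2.184 - (3)·2.318) / (-8) = -0.200
  v = (5 - (3)·-0.200 - (0.9)·2.318) / (4.9) = 0.717
  w = (4 - (1)·-0.200 - (-2.7)·0.717) / (4.7) = 1.306
Iteration 3:
  u = (2 - (-3)·0.717 - (3)·1.306) / (-8) = -0.029
  v = (5 - (3)·-0.029 - (0.9)·1.306) / (4.9) = 0.798
  w = (4 - (1)·-0.029 - (-2.7)·0.798) / (4.7) = 1.316

(-0.029, 0.798, 1.316)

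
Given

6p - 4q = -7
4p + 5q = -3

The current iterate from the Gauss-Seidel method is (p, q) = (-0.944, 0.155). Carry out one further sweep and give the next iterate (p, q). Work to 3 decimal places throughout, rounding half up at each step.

One sweep:
  p = (-7 - (-4)·0.155) / (6) = -1.063
  q = (-3 - (4)·-1.063) / (5) = 0.250

(-1.063, 0.250)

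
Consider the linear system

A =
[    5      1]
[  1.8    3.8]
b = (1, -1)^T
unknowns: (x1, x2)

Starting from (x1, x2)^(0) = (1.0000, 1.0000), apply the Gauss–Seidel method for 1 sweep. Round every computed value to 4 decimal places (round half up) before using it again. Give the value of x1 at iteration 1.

0.0000

Iteration 1:
  x1 = (1 - (1)·1.0000) / (5) = 0.0000
  x2 = (-1 - (1.8)·0.0000) / (3.8) = -0.2632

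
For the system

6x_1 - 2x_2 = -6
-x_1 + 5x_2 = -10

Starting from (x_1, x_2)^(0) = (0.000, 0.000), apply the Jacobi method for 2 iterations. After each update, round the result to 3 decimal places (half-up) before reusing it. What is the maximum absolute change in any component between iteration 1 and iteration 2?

Iteration 1:
  x_1 = (-6 - (-2)·0.000) / (6) = -1.000
  x_2 = (-10 - (-1)·0.000) / (5) = -2.000
Iteration 2:
  x_1 = (-6 - (-2)·-2.000) / (6) = -1.667
  x_2 = (-10 - (-1)·-1.000) / (5) = -2.200
Change: (-0.667, -0.200) → max |·| = 0.667

0.667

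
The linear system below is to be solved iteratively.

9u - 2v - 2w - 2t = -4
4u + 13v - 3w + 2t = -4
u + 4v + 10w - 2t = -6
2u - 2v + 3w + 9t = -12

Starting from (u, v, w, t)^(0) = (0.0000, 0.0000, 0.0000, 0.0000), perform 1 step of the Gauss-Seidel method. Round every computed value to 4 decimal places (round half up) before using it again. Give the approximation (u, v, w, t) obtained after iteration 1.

Iteration 1:
  u = (-4 - (-2)·0.0000 - (-2)·0.0000 - (-2)·0.0000) / (9) = -0.4444
  v = (-4 - (4)·-0.4444 - (-3)·0.0000 - (2)·0.0000) / (13) = -0.1710
  w = (-6 - (1)·-0.4444 - (4)·-0.1710 - (-2)·0.0000) / (10) = -0.4872
  t = (-12 - (2)·-0.4444 - (-2)·-0.1710 - (3)·-0.4872) / (9) = -1.1102

(-0.4444, -0.1710, -0.4872, -1.1102)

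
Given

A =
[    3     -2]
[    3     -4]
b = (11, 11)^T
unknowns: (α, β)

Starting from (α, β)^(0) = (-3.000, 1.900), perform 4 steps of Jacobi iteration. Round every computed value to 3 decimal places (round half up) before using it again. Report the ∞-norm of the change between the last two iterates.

2.975

Iteration 1:
  α = (11 - (-2)·1.900) / (3) = 4.933
  β = (11 - (3)·-3.000) / (-4) = -5.000
Iteration 2:
  α = (11 - (-2)·-5.000) / (3) = 0.333
  β = (11 - (3)·4.933) / (-4) = 0.950
Iteration 3:
  α = (11 - (-2)·0.950) / (3) = 4.300
  β = (11 - (3)·0.333) / (-4) = -2.500
Iteration 4:
  α = (11 - (-2)·-2.500) / (3) = 2.000
  β = (11 - (3)·4.300) / (-4) = 0.475
Change: (-2.300, 2.975) → max |·| = 2.975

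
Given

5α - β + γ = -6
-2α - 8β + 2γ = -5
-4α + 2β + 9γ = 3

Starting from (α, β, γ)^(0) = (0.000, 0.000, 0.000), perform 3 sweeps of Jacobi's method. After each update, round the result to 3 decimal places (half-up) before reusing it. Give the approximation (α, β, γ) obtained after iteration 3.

Iteration 1:
  α = (-6 - (-1)·0.000 - (1)·0.000) / (5) = -1.200
  β = (-5 - (-2)·0.000 - (2)·0.000) / (-8) = 0.625
  γ = (3 - (-4)·0.000 - (2)·0.000) / (9) = 0.333
Iteration 2:
  α = (-6 - (-1)·0.625 - (1)·0.333) / (5) = -1.142
  β = (-5 - (-2)·-1.200 - (2)·0.333) / (-8) = 1.008
  γ = (3 - (-4)·-1.200 - (2)·0.625) / (9) = -0.339
Iteration 3:
  α = (-6 - (-1)·1.008 - (1)·-0.339) / (5) = -0.931
  β = (-5 - (-2)·-1.142 - (2)·-0.339) / (-8) = 0.826
  γ = (3 - (-4)·-1.142 - (2)·1.008) / (9) = -0.398

(-0.931, 0.826, -0.398)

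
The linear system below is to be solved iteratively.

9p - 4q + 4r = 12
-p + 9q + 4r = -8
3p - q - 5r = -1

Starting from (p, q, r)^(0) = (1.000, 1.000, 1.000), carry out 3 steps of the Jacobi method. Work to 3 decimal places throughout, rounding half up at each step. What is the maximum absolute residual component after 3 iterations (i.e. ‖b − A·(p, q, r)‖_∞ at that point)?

Iteration 1:
  p = (12 - (-4)·1.000 - (4)·1.000) / (9) = 1.333
  q = (-8 - (-1)·1.000 - (4)·1.000) / (9) = -1.222
  r = (-1 - (3)·1.000 - (-1)·1.000) / (-5) = 0.600
Iteration 2:
  p = (12 - (-4)·-1.222 - (4)·0.600) / (9) = 0.524
  q = (-8 - (-1)·1.333 - (4)·0.600) / (9) = -1.007
  r = (-1 - (3)·1.333 - (-1)·-1.222) / (-5) = 1.244
Iteration 3:
  p = (12 - (-4)·-1.007 - (4)·1.244) / (9) = 0.333
  q = (-8 - (-1)·0.524 - (4)·1.244) / (9) = -1.384
  r = (-1 - (3)·0.524 - (-1)·-1.007) / (-5) = 0.716
Residual b − A·x = (0.603, 1.925, 0.197); ∞-norm = 1.925

1.925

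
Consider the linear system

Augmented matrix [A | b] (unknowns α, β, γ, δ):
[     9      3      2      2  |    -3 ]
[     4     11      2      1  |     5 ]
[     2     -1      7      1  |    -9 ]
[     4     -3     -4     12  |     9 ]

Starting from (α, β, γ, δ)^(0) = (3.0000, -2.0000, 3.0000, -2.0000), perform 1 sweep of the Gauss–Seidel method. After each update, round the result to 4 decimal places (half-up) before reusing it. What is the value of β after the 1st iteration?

Iteration 1:
  α = (-3 - (3)·-2.0000 - (2)·3.0000 - (2)·-2.0000) / (9) = 0.1111
  β = (5 - (4)·0.1111 - (2)·3.0000 - (1)·-2.0000) / (11) = 0.0505
  γ = (-9 - (2)·0.1111 - (-1)·0.0505 - (1)·-2.0000) / (7) = -1.0245
  δ = (9 - (4)·0.1111 - (-3)·0.0505 - (-4)·-1.0245) / (12) = 0.3841

0.0505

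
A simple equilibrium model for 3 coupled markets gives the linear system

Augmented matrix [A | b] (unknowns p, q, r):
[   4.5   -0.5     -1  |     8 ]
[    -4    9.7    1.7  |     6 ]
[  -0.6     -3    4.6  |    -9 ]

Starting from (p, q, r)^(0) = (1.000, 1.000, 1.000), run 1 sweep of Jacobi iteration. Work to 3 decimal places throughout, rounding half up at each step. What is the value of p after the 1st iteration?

2.111

Iteration 1:
  p = (8 - (-0.5)·1.000 - (-1)·1.000) / (4.5) = 2.111
  q = (6 - (-4)·1.000 - (1.7)·1.000) / (9.7) = 0.856
  r = (-9 - (-0.6)·1.000 - (-3)·1.000) / (4.6) = -1.174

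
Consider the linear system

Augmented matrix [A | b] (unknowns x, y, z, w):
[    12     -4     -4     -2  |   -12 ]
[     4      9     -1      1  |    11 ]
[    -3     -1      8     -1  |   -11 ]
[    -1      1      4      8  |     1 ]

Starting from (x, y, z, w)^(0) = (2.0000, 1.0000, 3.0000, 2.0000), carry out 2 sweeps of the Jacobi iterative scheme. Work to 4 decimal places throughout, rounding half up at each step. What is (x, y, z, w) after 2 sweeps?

(-1.1435, 1.0370, -1.2257, 0.2778)

Iteration 1:
  x = (-12 - (-4)·1.0000 - (-4)·3.0000 - (-2)·2.0000) / (12) = 0.6667
  y = (11 - (4)·2.0000 - (-1)·3.0000 - (1)·2.0000) / (9) = 0.4444
  z = (-11 - (-3)·2.0000 - (-1)·1.0000 - (-1)·2.0000) / (8) = -0.2500
  w = (1 - (-1)·2.0000 - (1)·1.0000 - (4)·3.0000) / (8) = -1.2500
Iteration 2:
  x = (-12 - (-4)·0.4444 - (-4)·-0.2500 - (-2)·-1.2500) / (12) = -1.1435
  y = (11 - (4)·0.6667 - (-1)·-0.2500 - (1)·-1.2500) / (9) = 1.0370
  z = (-11 - (-3)·0.6667 - (-1)·0.4444 - (-1)·-1.2500) / (8) = -1.2257
  w = (1 - (-1)·0.6667 - (1)·0.4444 - (4)·-0.2500) / (8) = 0.2778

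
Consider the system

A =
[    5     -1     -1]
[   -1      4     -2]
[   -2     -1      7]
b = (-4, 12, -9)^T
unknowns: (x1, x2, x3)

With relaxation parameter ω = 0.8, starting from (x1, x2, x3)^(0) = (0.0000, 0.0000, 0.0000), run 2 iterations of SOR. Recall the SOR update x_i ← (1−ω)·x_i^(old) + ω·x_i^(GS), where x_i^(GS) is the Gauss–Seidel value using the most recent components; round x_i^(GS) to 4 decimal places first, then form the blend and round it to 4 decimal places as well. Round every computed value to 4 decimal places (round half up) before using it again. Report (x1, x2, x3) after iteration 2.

Iteration 1:
  x1: GS value = (-4 - (-1)·0.0000 - (-1)·0.0000) / (5) = -0.8000;  x1 ← (1−ω)·0.0000 + ω·-0.8000 = -0.6400
  x2: GS value = (12 - (-1)·-0.6400 - (-2)·0.0000) / (4) = 2.8400;  x2 ← (1−ω)·0.0000 + ω·2.8400 = 2.2720
  x3: GS value = (-9 - (-2)·-0.6400 - (-1)·2.2720) / (7) = -1.1440;  x3 ← (1−ω)·0.0000 + ω·-1.1440 = -0.9152
Iteration 2:
  x1: GS value = (-4 - (-1)·2.2720 - (-1)·-0.9152) / (5) = -0.5286;  x1 ← (1−ω)·-0.6400 + ω·-0.5286 = -0.5509
  x2: GS value = (12 - (-1)·-0.5509 - (-2)·-0.9152) / (4) = 2.4047;  x2 ← (1−ω)·2.2720 + ω·2.4047 = 2.3782
  x3: GS value = (-9 - (-2)·-0.5509 - (-1)·2.3782) / (7) = -1.1034;  x3 ← (1−ω)·-0.9152 + ω·-1.1034 = -1.0658

(-0.5509, 2.3782, -1.0658)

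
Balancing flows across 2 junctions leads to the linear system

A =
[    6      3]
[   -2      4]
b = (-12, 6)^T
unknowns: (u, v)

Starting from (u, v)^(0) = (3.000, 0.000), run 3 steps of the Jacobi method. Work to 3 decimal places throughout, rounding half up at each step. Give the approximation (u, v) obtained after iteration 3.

(-2.250, -0.250)

Iteration 1:
  u = (-12 - (3)·0.000) / (6) = -2.000
  v = (6 - (-2)·3.000) / (4) = 3.000
Iteration 2:
  u = (-12 - (3)·3.000) / (6) = -3.500
  v = (6 - (-2)·-2.000) / (4) = 0.500
Iteration 3:
  u = (-12 - (3)·0.500) / (6) = -2.250
  v = (6 - (-2)·-3.500) / (4) = -0.250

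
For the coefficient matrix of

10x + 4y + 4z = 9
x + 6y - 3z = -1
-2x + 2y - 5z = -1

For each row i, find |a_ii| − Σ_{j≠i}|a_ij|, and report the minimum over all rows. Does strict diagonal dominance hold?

1

row 1: |10| − (4+4) = 2
row 2: |6| − (1+3) = 2
row 3: |-5| − (2+2) = 1
minimum over rows = 1 → strictly diagonally dominant (convergence guaranteed)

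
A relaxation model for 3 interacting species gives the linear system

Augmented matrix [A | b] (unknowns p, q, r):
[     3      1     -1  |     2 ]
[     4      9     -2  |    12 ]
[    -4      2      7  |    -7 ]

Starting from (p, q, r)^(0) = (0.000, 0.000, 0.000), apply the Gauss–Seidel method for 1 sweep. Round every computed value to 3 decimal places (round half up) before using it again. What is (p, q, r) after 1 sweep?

(0.667, 1.037, -0.915)

Iteration 1:
  p = (2 - (1)·0.000 - (-1)·0.000) / (3) = 0.667
  q = (12 - (4)·0.667 - (-2)·0.000) / (9) = 1.037
  r = (-7 - (-4)·0.667 - (2)·1.037) / (7) = -0.915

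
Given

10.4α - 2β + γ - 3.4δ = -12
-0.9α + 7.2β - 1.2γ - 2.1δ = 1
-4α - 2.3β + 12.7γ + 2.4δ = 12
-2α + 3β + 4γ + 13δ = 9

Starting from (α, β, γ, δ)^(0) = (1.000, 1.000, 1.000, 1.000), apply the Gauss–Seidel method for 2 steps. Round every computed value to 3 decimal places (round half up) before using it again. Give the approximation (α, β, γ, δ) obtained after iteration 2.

Iteration 1:
  α = (-12 - (-2)·1.000 - (1)·1.000 - (-3.4)·1.000) / (10.4) = -0.731
  β = (1 - (-0.9)·-0.731 - (-1.2)·1.000 - (-2.1)·1.000) / (7.2) = 0.506
  γ = (12 - (-4)·-0.731 - (-2.3)·0.506 - (2.4)·1.000) / (12.7) = 0.617
  δ = (9 - (-2)·-0.731 - (3)·0.506 - (4)·0.617) / (13) = 0.273
Iteration 2:
  α = (-12 - (-2)·0.506 - (1)·0.617 - (-3.4)·0.273) / (10.4) = -1.027
  β = (1 - (-0.9)·-1.027 - (-1.2)·0.617 - (-2.1)·0.273) / (7.2) = 0.193
  γ = (12 - (-4)·-1.027 - (-2.3)·0.193 - (2.4)·0.273) / (12.7) = 0.605
  δ = (9 - (-2)·-1.027 - (3)·0.193 - (4)·0.605) / (13) = 0.304

(-1.027, 0.193, 0.605, 0.304)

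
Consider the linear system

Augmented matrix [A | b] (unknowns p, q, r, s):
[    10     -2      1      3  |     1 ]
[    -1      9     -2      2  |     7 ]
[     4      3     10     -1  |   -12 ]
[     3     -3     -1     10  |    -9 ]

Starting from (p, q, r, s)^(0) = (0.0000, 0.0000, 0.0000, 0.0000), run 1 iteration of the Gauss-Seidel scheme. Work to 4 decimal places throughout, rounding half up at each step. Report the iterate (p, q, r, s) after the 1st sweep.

Iteration 1:
  p = (1 - (-2)·0.0000 - (1)·0.0000 - (3)·0.0000) / (10) = 0.1000
  q = (7 - (-1)·0.1000 - (-2)·0.0000 - (2)·0.0000) / (9) = 0.7889
  r = (-12 - (4)·0.1000 - (3)·0.7889 - (-1)·0.0000) / (10) = -1.4767
  s = (-9 - (3)·0.1000 - (-3)·0.7889 - (-1)·-1.4767) / (10) = -0.8410

(0.1000, 0.7889, -1.4767, -0.8410)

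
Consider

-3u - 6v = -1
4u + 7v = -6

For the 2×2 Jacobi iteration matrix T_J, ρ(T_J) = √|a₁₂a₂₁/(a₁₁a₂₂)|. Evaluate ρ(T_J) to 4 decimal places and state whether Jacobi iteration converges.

1.0690

a₁₂a₂₁/(a₁₁a₂₂) = (-6)·(4) / ((-3)·(7)) = 1.142857
ρ = √|1.142857| = √1.142857 = 1.0690
ρ > 1, so Jacobi diverges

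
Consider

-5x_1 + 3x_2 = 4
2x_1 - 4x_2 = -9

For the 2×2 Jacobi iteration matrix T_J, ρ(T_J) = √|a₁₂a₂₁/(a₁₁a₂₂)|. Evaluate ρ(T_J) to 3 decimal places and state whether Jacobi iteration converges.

0.548

a₁₂a₂₁/(a₁₁a₂₂) = (3)·(2) / ((-5)·(-4)) = 0.300000
ρ = √|0.300000| = √0.300000 = 0.548
ρ < 1, so Jacobi converges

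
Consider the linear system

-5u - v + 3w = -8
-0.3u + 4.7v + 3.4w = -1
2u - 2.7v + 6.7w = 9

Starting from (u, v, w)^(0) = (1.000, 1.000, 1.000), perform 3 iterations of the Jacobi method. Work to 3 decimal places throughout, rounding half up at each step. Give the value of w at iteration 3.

0.098

Iteration 1:
  u = (-8 - (-1)·1.000 - (3)·1.000) / (-5) = 2.000
  v = (-1 - (-0.3)·1.000 - (3.4)·1.000) / (4.7) = -0.872
  w = (9 - (2)·1.000 - (-2.7)·1.000) / (6.7) = 1.448
Iteration 2:
  u = (-8 - (-1)·-0.872 - (3)·1.448) / (-5) = 2.643
  v = (-1 - (-0.3)·2.000 - (3.4)·1.448) / (4.7) = -1.133
  w = (9 - (2)·2.000 - (-2.7)·-0.872) / (6.7) = 0.395
Iteration 3:
  u = (-8 - (-1)·-1.133 - (3)·0.395) / (-5) = 2.064
  v = (-1 - (-0.3)·2.643 - (3.4)·0.395) / (4.7) = -0.330
  w = (9 - (2)·2.643 - (-2.7)·-1.133) / (6.7) = 0.098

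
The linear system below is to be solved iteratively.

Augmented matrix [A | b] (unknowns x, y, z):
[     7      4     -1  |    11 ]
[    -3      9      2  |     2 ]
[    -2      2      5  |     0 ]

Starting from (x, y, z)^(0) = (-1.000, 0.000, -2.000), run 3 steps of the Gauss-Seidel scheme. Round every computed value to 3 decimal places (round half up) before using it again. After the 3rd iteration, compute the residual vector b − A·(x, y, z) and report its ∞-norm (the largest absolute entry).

Iteration 1:
  x = (11 - (4)·0.000 - (-1)·-2.000) / (7) = 1.286
  y = (2 - (-3)·1.286 - (2)·-2.000) / (9) = 1.095
  z = (0 - (-2)·1.286 - (2)·1.095) / (5) = 0.076
Iteration 2:
  x = (11 - (4)·1.095 - (-1)·0.076) / (7) = 0.957
  y = (2 - (-3)·0.957 - (2)·0.076) / (9) = 0.524
  z = (0 - (-2)·0.957 - (2)·0.524) / (5) = 0.173
Iteration 3:
  x = (11 - (4)·0.524 - (-1)·0.173) / (7) = 1.297
  y = (2 - (-3)·1.297 - (2)·0.173) / (9) = 0.616
  z = (0 - (-2)·1.297 - (2)·0.616) / (5) = 0.272
Residual b − A·x = (-0.271, -0.197, 0.002); ∞-norm = 0.271

0.271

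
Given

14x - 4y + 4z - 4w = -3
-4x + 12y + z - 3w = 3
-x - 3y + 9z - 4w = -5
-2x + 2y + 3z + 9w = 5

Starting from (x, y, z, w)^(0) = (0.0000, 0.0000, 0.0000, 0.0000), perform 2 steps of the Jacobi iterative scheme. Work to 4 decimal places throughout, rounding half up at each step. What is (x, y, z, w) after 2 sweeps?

(0.1746, 0.3638, -0.2491, 0.6376)

Iteration 1:
  x = (-3 - (-4)·0.0000 - (4)·0.0000 - (-4)·0.0000) / (14) = -0.2143
  y = (3 - (-4)·0.0000 - (1)·0.0000 - (-3)·0.0000) / (12) = 0.2500
  z = (-5 - (-1)·0.0000 - (-3)·0.0000 - (-4)·0.0000) / (9) = -0.5556
  w = (5 - (-2)·0.0000 - (2)·0.0000 - (3)·0.0000) / (9) = 0.5556
Iteration 2:
  x = (-3 - (-4)·0.2500 - (4)·-0.5556 - (-4)·0.5556) / (14) = 0.1746
  y = (3 - (-4)·-0.2143 - (1)·-0.5556 - (-3)·0.5556) / (12) = 0.3638
  z = (-5 - (-1)·-0.2143 - (-3)·0.2500 - (-4)·0.5556) / (9) = -0.2491
  w = (5 - (-2)·-0.2143 - (2)·0.2500 - (3)·-0.5556) / (9) = 0.6376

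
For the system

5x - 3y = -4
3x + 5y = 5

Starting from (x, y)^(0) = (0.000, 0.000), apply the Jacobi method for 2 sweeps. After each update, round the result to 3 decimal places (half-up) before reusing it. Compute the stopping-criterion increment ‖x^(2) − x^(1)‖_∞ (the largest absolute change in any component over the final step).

Iteration 1:
  x = (-4 - (-3)·0.000) / (5) = -0.800
  y = (5 - (3)·0.000) / (5) = 1.000
Iteration 2:
  x = (-4 - (-3)·1.000) / (5) = -0.200
  y = (5 - (3)·-0.800) / (5) = 1.480
Change: (0.600, 0.480) → max |·| = 0.600

0.600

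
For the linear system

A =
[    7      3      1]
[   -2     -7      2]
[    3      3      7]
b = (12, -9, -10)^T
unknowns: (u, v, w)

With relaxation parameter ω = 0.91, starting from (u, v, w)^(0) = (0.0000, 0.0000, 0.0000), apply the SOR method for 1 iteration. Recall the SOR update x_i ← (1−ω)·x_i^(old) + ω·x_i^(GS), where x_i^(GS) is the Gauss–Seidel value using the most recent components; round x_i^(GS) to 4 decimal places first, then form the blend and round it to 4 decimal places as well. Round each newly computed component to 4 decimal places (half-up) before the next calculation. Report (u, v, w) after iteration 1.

(1.5600, 0.7644, -2.2065)

Iteration 1:
  u: GS value = (12 - (3)·0.0000 - (1)·0.0000) / (7) = 1.7143;  u ← (1−ω)·0.0000 + ω·1.7143 = 1.5600
  v: GS value = (-9 - (-2)·1.5600 - (2)·0.0000) / (-7) = 0.8400;  v ← (1−ω)·0.0000 + ω·0.8400 = 0.7644
  w: GS value = (-10 - (3)·1.5600 - (3)·0.7644) / (7) = -2.4247;  w ← (1−ω)·0.0000 + ω·-2.4247 = -2.2065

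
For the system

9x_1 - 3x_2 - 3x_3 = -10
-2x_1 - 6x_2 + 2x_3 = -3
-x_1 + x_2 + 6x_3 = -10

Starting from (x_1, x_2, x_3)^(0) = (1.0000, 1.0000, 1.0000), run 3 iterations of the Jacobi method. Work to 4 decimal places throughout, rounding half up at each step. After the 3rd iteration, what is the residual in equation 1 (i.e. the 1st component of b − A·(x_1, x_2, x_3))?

Iteration 1:
  x_1 = (-10 - (-3)·1.0000 - (-3)·1.0000) / (9) = -0.4444
  x_2 = (-3 - (-2)·1.0000 - (2)·1.0000) / (-6) = 0.5000
  x_3 = (-10 - (-1)·1.0000 - (1)·1.0000) / (6) = -1.6667
Iteration 2:
  x_1 = (-10 - (-3)·0.5000 - (-3)·-1.6667) / (9) = -1.5000
  x_2 = (-3 - (-2)·-0.4444 - (2)·-1.6667) / (-6) = 0.0926
  x_3 = (-10 - (-1)·-0.4444 - (1)·0.5000) / (6) = -1.8241
Iteration 3:
  x_1 = (-10 - (-3)·0.0926 - (-3)·-1.8241) / (9) = -1.6883
  x_2 = (-3 - (-2)·-1.5000 - (2)·-1.8241) / (-6) = 0.3920
  x_3 = (-10 - (-1)·-1.5000 - (1)·0.0926) / (6) = -1.9321
Residual b − A·x = (0.5744, -0.1604, -0.4877)

0.5744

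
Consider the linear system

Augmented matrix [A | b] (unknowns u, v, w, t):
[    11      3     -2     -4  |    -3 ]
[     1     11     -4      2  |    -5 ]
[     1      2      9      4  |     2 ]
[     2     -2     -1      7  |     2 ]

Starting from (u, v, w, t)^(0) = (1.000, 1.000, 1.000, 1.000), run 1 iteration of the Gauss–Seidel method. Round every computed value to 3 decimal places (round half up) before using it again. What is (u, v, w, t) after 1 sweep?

(0.000, -0.273, -0.162, 0.185)

Iteration 1:
  u = (-3 - (3)·1.000 - (-2)·1.000 - (-4)·1.000) / (11) = 0.000
  v = (-5 - (1)·0.000 - (-4)·1.000 - (2)·1.000) / (11) = -0.273
  w = (2 - (1)·0.000 - (2)·-0.273 - (4)·1.000) / (9) = -0.162
  t = (2 - (2)·0.000 - (-2)·-0.273 - (-1)·-0.162) / (7) = 0.185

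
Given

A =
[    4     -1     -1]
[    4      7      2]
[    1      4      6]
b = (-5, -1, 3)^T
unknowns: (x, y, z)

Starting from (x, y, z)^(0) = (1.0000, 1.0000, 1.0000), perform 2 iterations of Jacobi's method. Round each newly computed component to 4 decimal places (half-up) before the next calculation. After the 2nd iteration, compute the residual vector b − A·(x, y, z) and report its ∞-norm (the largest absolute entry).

Iteration 1:
  x = (-5 - (-1)·1.0000 - (-1)·1.0000) / (4) = -0.7500
  y = (-1 - (4)·1.0000 - (2)·1.0000) / (7) = -1.0000
  z = (3 - (1)·1.0000 - (4)·1.0000) / (6) = -0.3333
Iteration 2:
  x = (-5 - (-1)·-1.0000 - (-1)·-0.3333) / (4) = -1.5833
  y = (-1 - (4)·-0.7500 - (2)·-0.3333) / (7) = 0.3809
  z = (3 - (1)·-0.7500 - (4)·-1.0000) / (6) = 1.2917
Residual b − A·x = (3.0058, 0.0835, -4.6905); ∞-norm = 4.6905

4.6905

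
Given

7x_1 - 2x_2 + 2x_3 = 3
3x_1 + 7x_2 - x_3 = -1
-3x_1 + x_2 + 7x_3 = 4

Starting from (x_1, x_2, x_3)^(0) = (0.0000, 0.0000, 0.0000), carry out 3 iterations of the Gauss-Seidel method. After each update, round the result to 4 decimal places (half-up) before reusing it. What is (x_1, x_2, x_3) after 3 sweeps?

(0.2282, -0.1510, 0.6908)

Iteration 1:
  x_1 = (3 - (-2)·0.0000 - (2)·0.0000) / (7) = 0.4286
  x_2 = (-1 - (3)·0.4286 - (-1)·0.0000) / (7) = -0.3265
  x_3 = (4 - (-3)·0.4286 - (1)·-0.3265) / (7) = 0.8018
Iteration 2:
  x_1 = (3 - (-2)·-0.3265 - (2)·0.8018) / (7) = 0.1062
  x_2 = (-1 - (3)·0.1062 - (-1)·0.8018) / (7) = -0.0738
  x_3 = (4 - (-3)·0.1062 - (1)·-0.0738) / (7) = 0.6275
Iteration 3:
  x_1 = (3 - (-2)·-0.0738 - (2)·0.6275) / (7) = 0.2282
  x_2 = (-1 - (3)·0.2282 - (-1)·0.6275) / (7) = -0.1510
  x_3 = (4 - (-3)·0.2282 - (1)·-0.1510) / (7) = 0.6908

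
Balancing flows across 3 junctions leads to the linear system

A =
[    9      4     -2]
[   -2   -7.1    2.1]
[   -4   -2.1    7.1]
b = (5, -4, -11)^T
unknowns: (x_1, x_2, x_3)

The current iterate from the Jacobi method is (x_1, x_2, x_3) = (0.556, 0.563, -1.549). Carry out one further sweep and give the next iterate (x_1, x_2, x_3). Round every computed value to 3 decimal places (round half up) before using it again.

One sweep:
  x_1 = (5 - (4)·0.563 - (-2)·-1.549) / (9) = -0.039
  x_2 = (-4 - (-2)·0.556 - (2.1)·-1.549) / (-7.1) = -0.051
  x_3 = (-11 - (-4)·0.556 - (-2.1)·0.563) / (7.1) = -1.070

(-0.039, -0.051, -1.070)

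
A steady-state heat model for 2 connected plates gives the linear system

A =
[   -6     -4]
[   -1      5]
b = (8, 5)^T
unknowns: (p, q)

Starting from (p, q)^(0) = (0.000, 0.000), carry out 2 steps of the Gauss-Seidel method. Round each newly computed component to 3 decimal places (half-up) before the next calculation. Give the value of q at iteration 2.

Iteration 1:
  p = (8 - (-4)·0.000) / (-6) = -1.333
  q = (5 - (-1)·-1.333) / (5) = 0.733
Iteration 2:
  p = (8 - (-4)·0.733) / (-6) = -1.822
  q = (5 - (-1)·-1.822) / (5) = 0.636

0.636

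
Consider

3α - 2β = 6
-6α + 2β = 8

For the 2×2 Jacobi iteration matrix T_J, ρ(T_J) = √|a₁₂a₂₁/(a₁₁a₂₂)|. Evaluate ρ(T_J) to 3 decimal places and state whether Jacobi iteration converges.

1.414

a₁₂a₂₁/(a₁₁a₂₂) = (-2)·(-6) / ((3)·(2)) = 2.000000
ρ = √|2.000000| = √2.000000 = 1.414
ρ > 1, so Jacobi diverges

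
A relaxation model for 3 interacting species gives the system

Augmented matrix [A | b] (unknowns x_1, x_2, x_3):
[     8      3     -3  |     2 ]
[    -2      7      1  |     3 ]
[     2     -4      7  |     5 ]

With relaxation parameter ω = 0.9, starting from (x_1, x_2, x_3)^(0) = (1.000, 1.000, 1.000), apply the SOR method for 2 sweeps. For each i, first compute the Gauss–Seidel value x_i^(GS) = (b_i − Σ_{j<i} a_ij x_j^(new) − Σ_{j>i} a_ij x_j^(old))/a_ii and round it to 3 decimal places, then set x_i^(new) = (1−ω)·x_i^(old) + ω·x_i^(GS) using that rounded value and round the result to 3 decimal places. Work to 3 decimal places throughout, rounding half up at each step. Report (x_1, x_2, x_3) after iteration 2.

(0.408, 0.421, 0.843)

Iteration 1:
  x_1: GS value = (2 - (3)·1.000 - (-3)·1.000) / (8) = 0.250;  x_1 ← (1−ω)·1.000 + ω·0.250 = 0.325
  x_2: GS value = (3 - (-2)·0.325 - (1)·1.000) / (7) = 0.379;  x_2 ← (1−ω)·1.000 + ω·0.379 = 0.441
  x_3: GS value = (5 - (2)·0.325 - (-4)·0.441) / (7) = 0.873;  x_3 ← (1−ω)·1.000 + ω·0.873 = 0.886
Iteration 2:
  x_1: GS value = (2 - (3)·0.441 - (-3)·0.886) / (8) = 0.417;  x_1 ← (1−ω)·0.325 + ω·0.417 = 0.408
  x_2: GS value = (3 - (-2)·0.408 - (1)·0.886) / (7) = 0.419;  x_2 ← (1−ω)·0.441 + ω·0.419 = 0.421
  x_3: GS value = (5 - (2)·0.408 - (-4)·0.421) / (7) = 0.838;  x_3 ← (1−ω)·0.886 + ω·0.838 = 0.843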